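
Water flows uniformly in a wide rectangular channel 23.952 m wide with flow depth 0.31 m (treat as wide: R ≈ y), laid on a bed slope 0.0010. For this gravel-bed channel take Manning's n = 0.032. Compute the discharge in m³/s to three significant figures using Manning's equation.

3.36 m³/s

A = b·y = 23.952 × 0.31 = 7.425 m²
Wide channel: R ≈ y = 0.31 m
Q = (1/n)·A·R^(2/3)·S^(1/2) = (1/0.032) × 7.425 × 0.3100^(2/3) × 0.0010^(1/2) = 3.361 m³/s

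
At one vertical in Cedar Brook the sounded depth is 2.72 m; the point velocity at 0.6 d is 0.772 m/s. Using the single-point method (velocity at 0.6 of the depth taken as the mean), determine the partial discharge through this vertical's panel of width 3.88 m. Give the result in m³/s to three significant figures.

v̄ = v₀.₆ = 0.772 m/s
q = v̄ × d × w = 0.7720 × 2.72 × 3.88 = 8.147 m³/s

8.15 m³/s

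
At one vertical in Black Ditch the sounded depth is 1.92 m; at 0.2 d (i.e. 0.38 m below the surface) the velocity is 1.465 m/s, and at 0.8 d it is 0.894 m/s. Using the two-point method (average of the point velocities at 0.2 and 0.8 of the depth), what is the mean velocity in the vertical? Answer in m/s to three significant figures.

v̄ = (1.465 + 0.894) / 2 = 1.180 m/s

1.18 m/s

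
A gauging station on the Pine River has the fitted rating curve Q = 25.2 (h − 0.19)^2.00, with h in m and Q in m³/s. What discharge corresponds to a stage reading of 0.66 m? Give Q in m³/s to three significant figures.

Q = 25.2 × (0.66 − 0.19)^2.00 = 25.2 × 0.47^2.00 = 5.567 m³/s

5.57 m³/s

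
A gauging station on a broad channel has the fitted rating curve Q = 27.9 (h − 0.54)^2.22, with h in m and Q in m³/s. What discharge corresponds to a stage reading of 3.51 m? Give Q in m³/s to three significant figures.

Q = 27.9 × (3.51 − 0.54)^2.22 = 27.9 × 2.97^2.22 = 312.7 m³/s

313 m³/s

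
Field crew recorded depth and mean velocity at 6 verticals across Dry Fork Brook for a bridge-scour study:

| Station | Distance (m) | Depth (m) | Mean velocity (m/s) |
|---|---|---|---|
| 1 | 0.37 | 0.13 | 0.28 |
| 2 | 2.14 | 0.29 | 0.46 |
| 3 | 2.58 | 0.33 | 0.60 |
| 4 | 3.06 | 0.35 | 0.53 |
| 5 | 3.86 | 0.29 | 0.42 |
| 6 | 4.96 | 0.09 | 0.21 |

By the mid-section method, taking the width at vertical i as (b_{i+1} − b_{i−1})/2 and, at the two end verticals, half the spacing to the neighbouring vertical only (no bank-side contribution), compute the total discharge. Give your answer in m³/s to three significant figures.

0.516 m³/s

w_1 = (2.14 − 0.37)/2 = 0.885 m; q_1 = 0.28 × 0.13 × 0.885 = 0.03221 m³/s
w_2 = (2.58 − 0.37)/2 = 1.105 m; q_2 = 0.46 × 0.29 × 1.105 = 0.1474 m³/s
w_3 = (3.06 − 2.14)/2 = 0.46 m; q_3 = 0.60 × 0.33 × 0.46 = 0.09108 m³/s
w_4 = (3.86 − 2.58)/2 = 0.64 m; q_4 = 0.53 × 0.35 × 0.64 = 0.1187 m³/s
w_5 = (4.96 − 3.06)/2 = 0.95 m; q_5 = 0.42 × 0.29 × 0.95 = 0.1157 m³/s
w_6 = (4.96 − 3.86)/2 = 0.55 m; q_6 = 0.21 × 0.09 × 0.55 = 0.01040 m³/s
Q = Σ qᵢ = 0.5155 m³/s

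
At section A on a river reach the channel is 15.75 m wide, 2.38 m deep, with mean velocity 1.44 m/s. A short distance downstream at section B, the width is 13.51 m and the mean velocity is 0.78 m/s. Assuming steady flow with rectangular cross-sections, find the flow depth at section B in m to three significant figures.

5.12 m

Q = A₁V₁ = (15.75×2.38) × 1.44 = 53.98 m³/s
d₂ = Q/(b₂ V₂) = 53.98/(13.51×0.78) = 5.122 m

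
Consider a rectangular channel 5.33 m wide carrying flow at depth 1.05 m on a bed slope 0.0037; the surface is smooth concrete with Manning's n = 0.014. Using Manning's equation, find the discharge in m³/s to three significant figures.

20.1 m³/s

A = b·y = 5.33 × 1.05 = 5.597 m²
P = b + 2y = 5.33 + 2×1.05 = 7.430 m
R = A/P = 5.597/7.430 = 0.7532 m
Q = (1/n)·A·R^(2/3)·S^(1/2) = (1/0.014) × 5.597 × 0.7532^(2/3) × 0.0037^(1/2) = 20.13 m³/s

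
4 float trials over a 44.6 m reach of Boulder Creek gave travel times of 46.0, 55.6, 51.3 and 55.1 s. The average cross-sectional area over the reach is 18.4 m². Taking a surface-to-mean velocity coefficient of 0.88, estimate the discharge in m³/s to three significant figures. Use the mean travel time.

13.9 m³/s

t̄ = (46.0 + 55.6 + 51.3 + 55.1) / 4 = 52 s
v_surface = L / t̄ = 44.6 / 52 = 0.8577 m/s
v_mean = 0.88 × 0.8577 = 0.7548 m/s
Q = A × v_mean = 18.4 × 0.7548 = 13.89 m³/s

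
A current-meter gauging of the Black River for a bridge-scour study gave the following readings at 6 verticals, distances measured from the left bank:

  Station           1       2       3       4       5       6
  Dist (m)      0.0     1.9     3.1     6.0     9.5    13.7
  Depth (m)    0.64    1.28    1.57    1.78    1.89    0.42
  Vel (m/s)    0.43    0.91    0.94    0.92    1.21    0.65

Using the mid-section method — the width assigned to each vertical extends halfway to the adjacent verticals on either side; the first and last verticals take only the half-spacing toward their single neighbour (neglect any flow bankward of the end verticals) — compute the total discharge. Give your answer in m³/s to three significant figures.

w_1 = (1.9 − 0.0)/2 = 0.95 m; q_1 = 0.43 × 0.64 × 0.95 = 0.2614 m³/s
w_2 = (3.1 − 0.0)/2 = 1.55 m; q_2 = 0.91 × 1.28 × 1.55 = 1.805 m³/s
w_3 = (6.0 − 1.9)/2 = 2.05 m; q_3 = 0.94 × 1.57 × 2.05 = 3.025 m³/s
w_4 = (9.5 − 3.1)/2 = 3.2 m; q_4 = 0.92 × 1.78 × 3.2 = 5.240 m³/s
w_5 = (13.7 − 6.0)/2 = 3.85 m; q_5 = 1.21 × 1.89 × 3.85 = 8.805 m³/s
w_6 = (13.7 − 9.5)/2 = 2.1 m; q_6 = 0.65 × 0.42 × 2.1 = 0.5733 m³/s
Q = Σ qᵢ = 19.71 m³/s

19.7 m³/s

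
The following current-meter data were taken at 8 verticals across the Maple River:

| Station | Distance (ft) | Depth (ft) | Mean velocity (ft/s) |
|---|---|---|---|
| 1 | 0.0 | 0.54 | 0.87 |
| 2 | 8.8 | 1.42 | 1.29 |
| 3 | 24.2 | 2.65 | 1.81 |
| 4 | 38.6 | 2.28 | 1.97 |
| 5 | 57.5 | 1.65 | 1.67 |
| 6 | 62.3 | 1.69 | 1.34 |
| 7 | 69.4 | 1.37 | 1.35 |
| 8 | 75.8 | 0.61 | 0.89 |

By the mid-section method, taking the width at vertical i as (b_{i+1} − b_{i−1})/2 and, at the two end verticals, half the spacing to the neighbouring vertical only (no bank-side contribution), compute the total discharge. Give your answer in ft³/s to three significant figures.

231 ft³/s

w_1 = (8.8 − 0.0)/2 = 4.4 ft; q_1 = 0.87 × 0.54 × 4.4 = 2.067 ft³/s
w_2 = (24.2 − 0.0)/2 = 12.1 ft; q_2 = 1.29 × 1.42 × 12.1 = 22.16 ft³/s
w_3 = (38.6 − 8.8)/2 = 14.9 ft; q_3 = 1.81 × 2.65 × 14.9 = 71.47 ft³/s
w_4 = (57.5 − 24.2)/2 = 16.65 ft; q_4 = 1.97 × 2.28 × 16.65 = 74.79 ft³/s
w_5 = (62.3 − 38.6)/2 = 11.85 ft; q_5 = 1.67 × 1.65 × 11.85 = 32.65 ft³/s
w_6 = (69.4 − 57.5)/2 = 5.95 ft; q_6 = 1.34 × 1.69 × 5.95 = 13.47 ft³/s
w_7 = (75.8 − 62.3)/2 = 6.75 ft; q_7 = 1.35 × 1.37 × 6.75 = 12.48 ft³/s
w_8 = (75.8 − 69.4)/2 = 3.2 ft; q_8 = 0.89 × 0.61 × 3.2 = 1.737 ft³/s
Q = Σ qᵢ = 230.8 ft³/s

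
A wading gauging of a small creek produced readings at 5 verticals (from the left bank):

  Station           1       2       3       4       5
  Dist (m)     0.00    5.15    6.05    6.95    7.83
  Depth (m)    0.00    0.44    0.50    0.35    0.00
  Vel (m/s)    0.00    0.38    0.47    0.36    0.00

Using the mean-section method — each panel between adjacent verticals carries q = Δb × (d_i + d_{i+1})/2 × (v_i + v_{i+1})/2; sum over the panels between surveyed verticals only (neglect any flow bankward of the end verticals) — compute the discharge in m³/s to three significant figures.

Panel 1-2: Δb = 5.15 m, d̄ = (0.00+0.44)/2 = 0.22, v̄ = (0.00+0.38)/2 = 0.19 → q = 5.15×0.22×0.19 = 0.2153 m³/s
Panel 2-3: Δb = 0.9 m, d̄ = (0.44+0.50)/2 = 0.47, v̄ = (0.38+0.47)/2 = 0.425 → q = 0.9×0.47×0.425 = 0.1798 m³/s
Panel 3-4: Δb = 0.9 m, d̄ = (0.50+0.35)/2 = 0.425, v̄ = (0.47+0.36)/2 = 0.415 → q = 0.9×0.425×0.415 = 0.1587 m³/s
Panel 4-5: Δb = 0.88 m, d̄ = (0.35+0.00)/2 = 0.175, v̄ = (0.36+0.00)/2 = 0.18 → q = 0.88×0.175×0.18 = 0.02772 m³/s
Q = Σ q = 0.5815 m³/s

0.582 m³/s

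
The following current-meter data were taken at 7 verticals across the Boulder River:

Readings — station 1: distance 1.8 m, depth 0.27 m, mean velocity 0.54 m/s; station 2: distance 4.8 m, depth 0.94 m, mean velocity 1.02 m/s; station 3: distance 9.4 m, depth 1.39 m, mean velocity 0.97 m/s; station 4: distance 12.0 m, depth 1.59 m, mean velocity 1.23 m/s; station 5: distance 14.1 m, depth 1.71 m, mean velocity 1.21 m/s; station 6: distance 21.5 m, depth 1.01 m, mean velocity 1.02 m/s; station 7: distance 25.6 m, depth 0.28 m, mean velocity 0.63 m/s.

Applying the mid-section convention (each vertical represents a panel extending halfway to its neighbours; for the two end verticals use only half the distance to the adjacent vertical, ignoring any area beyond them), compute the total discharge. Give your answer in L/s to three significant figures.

29400 L/s

w_1 = (4.8 − 1.8)/2 = 1.5 m; q_1 = 0.54 × 0.27 × 1.5 = 0.2187 m³/s
w_2 = (9.4 − 1.8)/2 = 3.8 m; q_2 = 1.02 × 0.94 × 3.8 = 3.643 m³/s
w_3 = (12.0 − 4.8)/2 = 3.6 m; q_3 = 0.97 × 1.39 × 3.6 = 4.854 m³/s
w_4 = (14.1 − 9.4)/2 = 2.35 m; q_4 = 1.23 × 1.59 × 2.35 = 4.596 m³/s
w_5 = (21.5 − 12.0)/2 = 4.75 m; q_5 = 1.21 × 1.71 × 4.75 = 9.828 m³/s
w_6 = (25.6 − 14.1)/2 = 5.75 m; q_6 = 1.02 × 1.01 × 5.75 = 5.924 m³/s
w_7 = (25.6 − 21.5)/2 = 2.05 m; q_7 = 0.63 × 0.28 × 2.05 = 0.3616 m³/s
Q = Σ qᵢ = 29.43 m³/s
= 29.43 × 1000 = 29430 L/s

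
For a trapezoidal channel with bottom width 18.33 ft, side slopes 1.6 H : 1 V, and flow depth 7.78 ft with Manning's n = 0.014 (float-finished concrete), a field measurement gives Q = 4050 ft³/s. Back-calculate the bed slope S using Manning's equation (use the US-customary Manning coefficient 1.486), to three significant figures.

0.00295

A = (b + z·y)·y = (18.33 + 1.6×7.78)×7.78 = 239.5 ft²
P = b + 2y√(1+z²) = 18.33 + 2×7.78×√(1+1.6²) = 47.69 ft
R = A/P = 239.5/47.69 = 5.021 ft
S = (Q·n / (1.486·A·R^(2/3)))² = (4050×0.014 / (1.486×239.5×2.932))² = 0.002953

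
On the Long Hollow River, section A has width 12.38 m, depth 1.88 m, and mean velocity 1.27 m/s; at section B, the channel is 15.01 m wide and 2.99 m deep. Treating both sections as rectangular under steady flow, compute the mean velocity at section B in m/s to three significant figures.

Q = A₁V₁ = (12.38×1.88) × 1.27 = 29.56 m³/s
A₂ = 15.01 × 2.99 = 44.88 m²
V₂ = Q/A₂ = 29.56/44.88 = 0.6586 m/s

0.659 m/s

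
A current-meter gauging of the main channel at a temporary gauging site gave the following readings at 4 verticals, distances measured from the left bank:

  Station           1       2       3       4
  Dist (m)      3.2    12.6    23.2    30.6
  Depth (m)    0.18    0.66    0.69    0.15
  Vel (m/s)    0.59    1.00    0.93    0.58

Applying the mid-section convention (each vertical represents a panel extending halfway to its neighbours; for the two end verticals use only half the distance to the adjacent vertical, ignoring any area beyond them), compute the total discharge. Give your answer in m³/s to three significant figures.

13.2 m³/s

w_1 = (12.6 − 3.2)/2 = 4.7 m; q_1 = 0.59 × 0.18 × 4.7 = 0.4991 m³/s
w_2 = (23.2 − 3.2)/2 = 10 m; q_2 = 1.00 × 0.66 × 10 = 6.600 m³/s
w_3 = (30.6 − 12.6)/2 = 9 m; q_3 = 0.93 × 0.69 × 9 = 5.775 m³/s
w_4 = (30.6 − 23.2)/2 = 3.7 m; q_4 = 0.58 × 0.15 × 3.7 = 0.3219 m³/s
Q = Σ qᵢ = 13.20 m³/s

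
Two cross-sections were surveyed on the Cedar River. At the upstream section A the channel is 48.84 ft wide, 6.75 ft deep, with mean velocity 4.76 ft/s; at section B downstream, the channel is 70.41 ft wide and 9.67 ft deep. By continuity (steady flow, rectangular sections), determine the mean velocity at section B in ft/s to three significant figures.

2.30 ft/s

Q = A₁V₁ = (48.84×6.75) × 4.76 = 1569 ft³/s
A₂ = 70.41 × 9.67 = 680.9 ft²
V₂ = Q/A₂ = 1569/680.9 = 2.305 ft/s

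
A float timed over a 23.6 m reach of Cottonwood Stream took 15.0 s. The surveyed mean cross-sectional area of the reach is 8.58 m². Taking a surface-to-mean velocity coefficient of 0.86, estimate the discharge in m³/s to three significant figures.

11.6 m³/s

v_surface = L / t̄ = 23.6 / 15 = 1.573 m/s
v_mean = 0.86 × 1.573 = 1.353 m/s
Q = A × v_mean = 8.58 × 1.353 = 11.61 m³/s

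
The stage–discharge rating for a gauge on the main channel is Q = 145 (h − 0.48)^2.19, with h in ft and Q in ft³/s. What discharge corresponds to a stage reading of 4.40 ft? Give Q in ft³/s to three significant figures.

2890 ft³/s

Q = 145 × (4.40 − 0.48)^2.19 = 145 × 3.92^2.19 = 2888 ft³/s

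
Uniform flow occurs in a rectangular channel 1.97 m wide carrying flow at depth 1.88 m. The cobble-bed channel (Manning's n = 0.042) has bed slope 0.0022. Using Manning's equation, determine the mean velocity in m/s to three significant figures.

A = b·y = 1.97 × 1.88 = 3.704 m²
P = b + 2y = 1.97 + 2×1.88 = 5.730 m
R = A/P = 3.704/5.730 = 0.6464 m
Q = (1/n)·A·R^(2/3)·S^(1/2) = (1/0.042) × 3.704 × 0.6464^(2/3) × 0.0022^(1/2) = 3.092 m³/s
V = Q/A = 3.092/3.704 = 0.8348 m/s

0.835 m/s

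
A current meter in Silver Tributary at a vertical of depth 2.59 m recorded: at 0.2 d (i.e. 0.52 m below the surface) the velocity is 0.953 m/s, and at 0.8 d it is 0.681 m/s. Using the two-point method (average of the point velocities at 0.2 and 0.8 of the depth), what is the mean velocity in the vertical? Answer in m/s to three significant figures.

0.817 m/s

v̄ = (0.953 + 0.681) / 2 = 0.8170 m/s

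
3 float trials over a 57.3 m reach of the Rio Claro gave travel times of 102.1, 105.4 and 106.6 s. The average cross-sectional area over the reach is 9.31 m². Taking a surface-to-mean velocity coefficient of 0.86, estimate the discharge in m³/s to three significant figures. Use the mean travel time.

4.38 m³/s

t̄ = (102.1 + 105.4 + 106.6) / 3 = 104.7 s
v_surface = L / t̄ = 57.3 / 104.7 = 0.5473 m/s
v_mean = 0.86 × 0.5473 = 0.4707 m/s
Q = A × v_mean = 9.31 × 0.4707 = 4.382 m³/s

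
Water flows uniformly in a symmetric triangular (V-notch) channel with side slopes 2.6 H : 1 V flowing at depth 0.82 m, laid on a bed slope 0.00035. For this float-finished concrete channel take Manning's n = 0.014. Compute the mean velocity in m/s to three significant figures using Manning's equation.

A = z·y² = 2.6×0.82² = 1.748 m²
P = 2y√(1+z²) = 2×0.82×√(1+2.6²) = 4.569 m
R = A/P = 1.748/4.569 = 0.3827 m
Q = (1/n)·A·R^(2/3)·S^(1/2) = (1/0.014) × 1.748 × 0.3827^(2/3) × 0.00035^(1/2) = 1.231 m³/s
V = Q/A = 1.231/1.748 = 0.7044 m/s

0.704 m/s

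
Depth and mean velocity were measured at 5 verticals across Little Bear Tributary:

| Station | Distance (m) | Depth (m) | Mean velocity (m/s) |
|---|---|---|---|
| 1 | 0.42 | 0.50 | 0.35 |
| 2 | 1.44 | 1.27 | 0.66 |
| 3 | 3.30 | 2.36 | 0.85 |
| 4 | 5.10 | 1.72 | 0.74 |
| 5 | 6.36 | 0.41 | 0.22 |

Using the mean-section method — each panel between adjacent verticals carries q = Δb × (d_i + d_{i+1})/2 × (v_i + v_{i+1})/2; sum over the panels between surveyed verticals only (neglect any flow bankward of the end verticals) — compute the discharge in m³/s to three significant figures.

6.57 m³/s

Panel 1-2: Δb = 1.02 m, d̄ = (0.50+1.27)/2 = 0.885, v̄ = (0.35+0.66)/2 = 0.505 → q = 1.02×0.885×0.505 = 0.4559 m³/s
Panel 2-3: Δb = 1.86 m, d̄ = (1.27+2.36)/2 = 1.815, v̄ = (0.66+0.85)/2 = 0.755 → q = 1.86×1.815×0.755 = 2.549 m³/s
Panel 3-4: Δb = 1.8 m, d̄ = (2.36+1.72)/2 = 2.04, v̄ = (0.85+0.74)/2 = 0.795 → q = 1.8×2.04×0.795 = 2.919 m³/s
Panel 4-5: Δb = 1.26 m, d̄ = (1.72+0.41)/2 = 1.065, v̄ = (0.74+0.22)/2 = 0.48 → q = 1.26×1.065×0.48 = 0.6441 m³/s
Q = Σ q = 6.568 m³/s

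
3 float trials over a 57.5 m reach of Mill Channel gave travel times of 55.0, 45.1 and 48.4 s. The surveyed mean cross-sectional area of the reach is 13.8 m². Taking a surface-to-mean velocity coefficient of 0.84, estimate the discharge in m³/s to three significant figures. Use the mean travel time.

13.5 m³/s

t̄ = (55.0 + 45.1 + 48.4) / 3 = 49.5 s
v_surface = L / t̄ = 57.5 / 49.5 = 1.162 m/s
v_mean = 0.84 × 1.162 = 0.9758 m/s
Q = A × v_mean = 13.8 × 0.9758 = 13.47 m³/s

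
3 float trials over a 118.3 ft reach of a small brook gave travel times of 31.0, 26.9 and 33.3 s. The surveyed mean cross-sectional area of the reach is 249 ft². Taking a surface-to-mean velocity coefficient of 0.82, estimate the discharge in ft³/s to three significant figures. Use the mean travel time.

795 ft³/s

t̄ = (31.0 + 26.9 + 33.3) / 3 = 30.4 s
v_surface = L / t̄ = 118.3 / 30.4 = 3.891 ft/s
v_mean = 0.82 × 3.891 = 3.191 ft/s
Q = A × v_mean = 249 × 3.191 = 794.6 ft³/s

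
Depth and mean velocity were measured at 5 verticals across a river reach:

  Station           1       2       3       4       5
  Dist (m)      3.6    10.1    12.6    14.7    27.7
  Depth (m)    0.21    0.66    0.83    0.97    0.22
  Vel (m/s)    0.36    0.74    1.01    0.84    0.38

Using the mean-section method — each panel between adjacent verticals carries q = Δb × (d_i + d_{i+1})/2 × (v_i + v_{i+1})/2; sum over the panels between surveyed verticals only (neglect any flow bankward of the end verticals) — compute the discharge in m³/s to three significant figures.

Panel 1-2: Δb = 6.5 m, d̄ = (0.21+0.66)/2 = 0.435, v̄ = (0.36+0.74)/2 = 0.55 → q = 6.5×0.435×0.55 = 1.555 m³/s
Panel 2-3: Δb = 2.5 m, d̄ = (0.66+0.83)/2 = 0.745, v̄ = (0.74+1.01)/2 = 0.875 → q = 2.5×0.745×0.875 = 1.630 m³/s
Panel 3-4: Δb = 2.1 m, d̄ = (0.83+0.97)/2 = 0.9, v̄ = (1.01+0.84)/2 = 0.925 → q = 2.1×0.9×0.925 = 1.748 m³/s
Panel 4-5: Δb = 13 m, d̄ = (0.97+0.22)/2 = 0.595, v̄ = (0.84+0.38)/2 = 0.61 → q = 13×0.595×0.61 = 4.718 m³/s
Q = Σ q = 9.651 m³/s

9.65 m³/s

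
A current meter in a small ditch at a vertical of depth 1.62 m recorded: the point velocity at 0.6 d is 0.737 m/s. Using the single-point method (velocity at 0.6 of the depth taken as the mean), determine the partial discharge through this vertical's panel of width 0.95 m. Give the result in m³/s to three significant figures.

1.13 m³/s

v̄ = v₀.₆ = 0.737 m/s
q = v̄ × d × w = 0.7370 × 1.62 × 0.95 = 1.134 m³/s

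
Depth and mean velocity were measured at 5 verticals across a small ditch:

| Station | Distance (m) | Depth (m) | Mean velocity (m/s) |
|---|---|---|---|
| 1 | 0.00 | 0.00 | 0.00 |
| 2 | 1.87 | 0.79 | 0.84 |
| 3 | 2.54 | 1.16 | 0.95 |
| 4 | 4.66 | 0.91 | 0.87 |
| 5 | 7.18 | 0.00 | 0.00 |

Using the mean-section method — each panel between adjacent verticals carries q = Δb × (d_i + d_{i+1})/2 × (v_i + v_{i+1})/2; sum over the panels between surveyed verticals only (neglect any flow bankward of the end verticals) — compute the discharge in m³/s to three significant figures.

Panel 1-2: Δb = 1.87 m, d̄ = (0.00+0.79)/2 = 0.395, v̄ = (0.00+0.84)/2 = 0.42 → q = 1.87×0.395×0.42 = 0.3102 m³/s
Panel 2-3: Δb = 0.67 m, d̄ = (0.79+1.16)/2 = 0.975, v̄ = (0.84+0.95)/2 = 0.895 → q = 0.67×0.975×0.895 = 0.5847 m³/s
Panel 3-4: Δb = 2.12 m, d̄ = (1.16+0.91)/2 = 1.035, v̄ = (0.95+0.87)/2 = 0.91 → q = 2.12×1.035×0.91 = 1.997 m³/s
Panel 4-5: Δb = 2.52 m, d̄ = (0.91+0.00)/2 = 0.455, v̄ = (0.87+0.00)/2 = 0.435 → q = 2.52×0.455×0.435 = 0.4988 m³/s
Q = Σ q = 3.390 m³/s

3.39 m³/s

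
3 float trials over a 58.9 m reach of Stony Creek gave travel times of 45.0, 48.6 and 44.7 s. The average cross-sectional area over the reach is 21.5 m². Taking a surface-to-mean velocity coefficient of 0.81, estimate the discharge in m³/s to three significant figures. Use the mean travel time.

t̄ = (45.0 + 48.6 + 44.7) / 3 = 46.1 s
v_surface = L / t̄ = 58.9 / 46.1 = 1.278 m/s
v_mean = 0.81 × 1.278 = 1.035 m/s
Q = A × v_mean = 21.5 × 1.035 = 22.25 m³/s

22.3 m³/s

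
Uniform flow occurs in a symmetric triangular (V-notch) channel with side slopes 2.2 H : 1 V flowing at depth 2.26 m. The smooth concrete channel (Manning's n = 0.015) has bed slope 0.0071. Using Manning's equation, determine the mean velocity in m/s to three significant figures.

5.72 m/s

A = z·y² = 2.2×2.26² = 11.24 m²
P = 2y√(1+z²) = 2×2.26×√(1+2.2²) = 10.92 m
R = A/P = 11.24/10.92 = 1.029 m
Q = (1/n)·A·R^(2/3)·S^(1/2) = (1/0.015) × 11.24 × 1.029^(2/3) × 0.0071^(1/2) = 64.32 m³/s
V = Q/A = 64.32/11.24 = 5.724 m/s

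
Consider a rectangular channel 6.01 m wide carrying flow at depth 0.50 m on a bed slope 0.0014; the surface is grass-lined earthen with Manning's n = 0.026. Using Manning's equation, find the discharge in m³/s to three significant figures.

2.46 m³/s

A = b·y = 6.01 × 0.50 = 3.005 m²
P = b + 2y = 6.01 + 2×0.50 = 7.010 m
R = A/P = 3.005/7.010 = 0.4287 m
Q = (1/n)·A·R^(2/3)·S^(1/2) = (1/0.026) × 3.005 × 0.4287^(2/3) × 0.0014^(1/2) = 2.459 m³/s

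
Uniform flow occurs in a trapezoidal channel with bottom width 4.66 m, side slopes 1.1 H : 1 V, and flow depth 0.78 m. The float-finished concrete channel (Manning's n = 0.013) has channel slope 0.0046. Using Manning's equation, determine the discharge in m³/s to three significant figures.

A = (b + z·y)·y = (4.66 + 1.1×0.78)×0.78 = 4.304 m²
P = b + 2y√(1+z²) = 4.66 + 2×0.78×√(1+1.1²) = 6.979 m
R = A/P = 4.304/6.979 = 0.6167 m
Q = (1/n)·A·R^(2/3)·S^(1/2) = (1/0.013) × 4.304 × 0.6167^(2/3) × 0.0046^(1/2) = 16.27 m³/s

16.3 m³/s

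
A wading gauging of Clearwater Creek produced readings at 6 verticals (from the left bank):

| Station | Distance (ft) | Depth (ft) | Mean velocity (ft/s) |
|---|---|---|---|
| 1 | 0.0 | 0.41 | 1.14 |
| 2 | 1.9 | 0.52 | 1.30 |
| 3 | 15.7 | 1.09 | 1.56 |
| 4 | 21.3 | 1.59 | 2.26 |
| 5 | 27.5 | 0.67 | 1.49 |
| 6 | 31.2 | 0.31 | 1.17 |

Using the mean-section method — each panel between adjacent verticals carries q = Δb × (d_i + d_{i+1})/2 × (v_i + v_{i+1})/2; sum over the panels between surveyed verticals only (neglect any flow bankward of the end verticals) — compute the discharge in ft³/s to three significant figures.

46.8 ft³/s

Panel 1-2: Δb = 1.9 ft, d̄ = (0.41+0.52)/2 = 0.465, v̄ = (1.14+1.30)/2 = 1.22 → q = 1.9×0.465×1.22 = 1.078 ft³/s
Panel 2-3: Δb = 13.8 ft, d̄ = (0.52+1.09)/2 = 0.805, v̄ = (1.30+1.56)/2 = 1.43 → q = 13.8×0.805×1.43 = 15.89 ft³/s
Panel 3-4: Δb = 5.6 ft, d̄ = (1.09+1.59)/2 = 1.34, v̄ = (1.56+2.26)/2 = 1.91 → q = 5.6×1.34×1.91 = 14.33 ft³/s
Panel 4-5: Δb = 6.2 ft, d̄ = (1.59+0.67)/2 = 1.13, v̄ = (2.26+1.49)/2 = 1.875 → q = 6.2×1.13×1.875 = 13.14 ft³/s
Panel 5-6: Δb = 3.7 ft, d̄ = (0.67+0.31)/2 = 0.49, v̄ = (1.49+1.17)/2 = 1.33 → q = 3.7×0.49×1.33 = 2.411 ft³/s
Q = Σ q = 46.84 ft³/s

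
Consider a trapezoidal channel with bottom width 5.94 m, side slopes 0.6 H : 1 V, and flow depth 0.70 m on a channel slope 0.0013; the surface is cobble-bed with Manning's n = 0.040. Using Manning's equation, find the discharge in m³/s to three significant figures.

A = (b + z·y)·y = (5.94 + 0.6×0.70)×0.70 = 4.452 m²
P = b + 2y√(1+z²) = 5.94 + 2×0.70×√(1+0.6²) = 7.573 m
R = A/P = 4.452/7.573 = 0.5879 m
Q = (1/n)·A·R^(2/3)·S^(1/2) = (1/0.040) × 4.452 × 0.5879^(2/3) × 0.0013^(1/2) = 2.816 m³/s

2.82 m³/s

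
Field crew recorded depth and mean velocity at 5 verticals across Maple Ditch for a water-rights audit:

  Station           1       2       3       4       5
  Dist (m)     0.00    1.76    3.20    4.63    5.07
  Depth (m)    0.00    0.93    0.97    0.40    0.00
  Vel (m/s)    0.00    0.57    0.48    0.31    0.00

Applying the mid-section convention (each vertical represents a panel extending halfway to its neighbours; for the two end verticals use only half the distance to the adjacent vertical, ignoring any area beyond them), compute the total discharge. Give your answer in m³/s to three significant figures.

1.63 m³/s

w_2 = (3.20 − 0.00)/2 = 1.6 m; q_2 = 0.57 × 0.93 × 1.6 = 0.8482 m³/s
w_3 = (4.63 − 1.76)/2 = 1.435 m; q_3 = 0.48 × 0.97 × 1.435 = 0.6681 m³/s
w_4 = (5.07 − 3.20)/2 = 0.935 m; q_4 = 0.31 × 0.40 × 0.935 = 0.1159 m³/s
Stations 1, 5 contribute zero (depth or velocity is 0).
Q = Σ qᵢ = 1.632 m³/s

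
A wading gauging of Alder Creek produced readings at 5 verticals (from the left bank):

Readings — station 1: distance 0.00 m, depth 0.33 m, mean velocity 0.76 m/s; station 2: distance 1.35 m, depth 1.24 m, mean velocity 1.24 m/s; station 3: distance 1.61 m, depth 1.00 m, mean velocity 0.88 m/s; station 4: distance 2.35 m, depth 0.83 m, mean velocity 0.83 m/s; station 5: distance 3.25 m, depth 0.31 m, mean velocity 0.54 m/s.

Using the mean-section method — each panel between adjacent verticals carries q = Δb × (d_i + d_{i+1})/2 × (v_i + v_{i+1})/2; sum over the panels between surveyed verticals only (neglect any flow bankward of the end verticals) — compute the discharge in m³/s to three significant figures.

Panel 1-2: Δb = 1.35 m, d̄ = (0.33+1.24)/2 = 0.785, v̄ = (0.76+1.24)/2 = 1 → q = 1.35×0.785×1 = 1.060 m³/s
Panel 2-3: Δb = 0.26 m, d̄ = (1.24+1.00)/2 = 1.12, v̄ = (1.24+0.88)/2 = 1.06 → q = 0.26×1.12×1.06 = 0.3087 m³/s
Panel 3-4: Δb = 0.74 m, d̄ = (1.00+0.83)/2 = 0.915, v̄ = (0.88+0.83)/2 = 0.855 → q = 0.74×0.915×0.855 = 0.5789 m³/s
Panel 4-5: Δb = 0.9 m, d̄ = (0.83+0.31)/2 = 0.57, v̄ = (0.83+0.54)/2 = 0.685 → q = 0.9×0.57×0.685 = 0.3514 m³/s
Q = Σ q = 2.299 m³/s

2.30 m³/s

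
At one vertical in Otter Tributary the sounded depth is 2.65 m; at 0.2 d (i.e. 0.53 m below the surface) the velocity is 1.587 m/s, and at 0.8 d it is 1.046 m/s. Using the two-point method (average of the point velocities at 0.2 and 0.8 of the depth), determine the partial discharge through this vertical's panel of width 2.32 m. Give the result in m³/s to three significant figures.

v̄ = (1.587 + 1.046) / 2 = 1.317 m/s
q = v̄ × d × w = 1.317 × 2.65 × 2.32 = 8.094 m³/s

8.09 m³/s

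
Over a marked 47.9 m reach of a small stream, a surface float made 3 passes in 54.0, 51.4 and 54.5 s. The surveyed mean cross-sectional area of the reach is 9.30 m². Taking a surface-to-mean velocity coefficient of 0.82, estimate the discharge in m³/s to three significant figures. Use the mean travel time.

6.85 m³/s

t̄ = (54.0 + 51.4 + 54.5) / 3 = 53.3 s
v_surface = L / t̄ = 47.9 / 53.3 = 0.8987 m/s
v_mean = 0.82 × 0.8987 = 0.7369 m/s
Q = A × v_mean = 9.30 × 0.7369 = 6.853 m³/s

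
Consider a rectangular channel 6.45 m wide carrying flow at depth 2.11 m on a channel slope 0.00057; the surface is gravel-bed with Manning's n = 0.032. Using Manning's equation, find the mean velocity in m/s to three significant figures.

0.877 m/s

A = b·y = 6.45 × 2.11 = 13.61 m²
P = b + 2y = 6.45 + 2×2.11 = 10.67 m
R = A/P = 13.61/10.67 = 1.275 m
Q = (1/n)·A·R^(2/3)·S^(1/2) = (1/0.032) × 13.61 × 1.275^(2/3) × 0.00057^(1/2) = 11.94 m³/s
V = Q/A = 11.94/13.61 = 0.8775 m/s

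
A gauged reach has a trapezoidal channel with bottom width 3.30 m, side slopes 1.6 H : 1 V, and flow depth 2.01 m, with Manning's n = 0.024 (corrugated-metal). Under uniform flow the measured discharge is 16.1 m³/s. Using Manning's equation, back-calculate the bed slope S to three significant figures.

0.000680

A = (b + z·y)·y = (3.30 + 1.6×2.01)×2.01 = 13.10 m²
P = b + 2y√(1+z²) = 3.30 + 2×2.01×√(1+1.6²) = 10.88 m
R = A/P = 13.10/10.88 = 1.203 m
S = (Q·n / (1·A·R^(2/3)))² = (16.1×0.024 / (1×13.10×1.131))² = 0.0006801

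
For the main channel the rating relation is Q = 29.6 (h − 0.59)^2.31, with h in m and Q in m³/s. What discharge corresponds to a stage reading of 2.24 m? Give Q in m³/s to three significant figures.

Q = 29.6 × (2.24 − 0.59)^2.31 = 29.6 × 1.65^2.31 = 94.12 m³/s

94.1 m³/s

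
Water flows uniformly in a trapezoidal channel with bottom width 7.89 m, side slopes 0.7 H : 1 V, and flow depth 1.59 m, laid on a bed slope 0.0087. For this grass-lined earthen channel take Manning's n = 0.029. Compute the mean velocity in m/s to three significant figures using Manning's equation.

A = (b + z·y)·y = (7.89 + 0.7×1.59)×1.59 = 14.31 m²
P = b + 2y√(1+z²) = 7.89 + 2×1.59×√(1+0.7²) = 11.77 m
R = A/P = 14.31/11.77 = 1.216 m
Q = (1/n)·A·R^(2/3)·S^(1/2) = (1/0.029) × 14.31 × 1.216^(2/3) × 0.0087^(1/2) = 52.45 m³/s
V = Q/A = 52.45/14.31 = 3.664 m/s

3.66 m/s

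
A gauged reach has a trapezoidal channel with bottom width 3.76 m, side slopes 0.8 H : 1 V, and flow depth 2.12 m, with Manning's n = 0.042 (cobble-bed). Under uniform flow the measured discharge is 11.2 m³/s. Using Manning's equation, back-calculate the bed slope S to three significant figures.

0.00122

A = (b + z·y)·y = (3.76 + 0.8×2.12)×2.12 = 11.57 m²
P = b + 2y√(1+z²) = 3.76 + 2×2.12×√(1+0.8²) = 9.190 m
R = A/P = 11.57/9.190 = 1.259 m
S = (Q·n / (1·A·R^(2/3)))² = (11.2×0.042 / (1×11.57×1.166))² = 0.001217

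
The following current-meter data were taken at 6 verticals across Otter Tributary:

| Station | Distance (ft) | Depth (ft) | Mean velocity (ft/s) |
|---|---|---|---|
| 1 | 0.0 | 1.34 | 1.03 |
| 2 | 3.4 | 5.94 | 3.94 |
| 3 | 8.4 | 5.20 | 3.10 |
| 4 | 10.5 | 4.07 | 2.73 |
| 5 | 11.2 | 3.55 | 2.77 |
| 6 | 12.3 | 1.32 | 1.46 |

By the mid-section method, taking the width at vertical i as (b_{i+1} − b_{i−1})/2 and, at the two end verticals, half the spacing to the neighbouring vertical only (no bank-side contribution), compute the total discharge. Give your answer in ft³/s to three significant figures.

183 ft³/s

w_1 = (3.4 − 0.0)/2 = 1.7 ft; q_1 = 1.03 × 1.34 × 1.7 = 2.346 ft³/s
w_2 = (8.4 − 0.0)/2 = 4.2 ft; q_2 = 3.94 × 5.94 × 4.2 = 98.30 ft³/s
w_3 = (10.5 − 3.4)/2 = 3.55 ft; q_3 = 3.10 × 5.20 × 3.55 = 57.23 ft³/s
w_4 = (11.2 − 8.4)/2 = 1.4 ft; q_4 = 2.73 × 4.07 × 1.4 = 15.56 ft³/s
w_5 = (12.3 − 10.5)/2 = 0.9 ft; q_5 = 2.77 × 3.55 × 0.9 = 8.850 ft³/s
w_6 = (12.3 − 11.2)/2 = 0.55 ft; q_6 = 1.46 × 1.32 × 0.55 = 1.060 ft³/s
Q = Σ qᵢ = 183.3 ft³/s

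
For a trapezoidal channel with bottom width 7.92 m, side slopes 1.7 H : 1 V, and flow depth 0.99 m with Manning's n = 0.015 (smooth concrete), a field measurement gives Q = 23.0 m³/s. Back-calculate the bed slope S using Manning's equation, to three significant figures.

0.00176

A = (b + z·y)·y = (7.92 + 1.7×0.99)×0.99 = 9.507 m²
P = b + 2y√(1+z²) = 7.92 + 2×0.99×√(1+1.7²) = 11.83 m
R = A/P = 9.507/11.83 = 0.8040 m
S = (Q·n / (1·A·R^(2/3)))² = (23.0×0.015 / (1×9.507×0.8646))² = 0.001762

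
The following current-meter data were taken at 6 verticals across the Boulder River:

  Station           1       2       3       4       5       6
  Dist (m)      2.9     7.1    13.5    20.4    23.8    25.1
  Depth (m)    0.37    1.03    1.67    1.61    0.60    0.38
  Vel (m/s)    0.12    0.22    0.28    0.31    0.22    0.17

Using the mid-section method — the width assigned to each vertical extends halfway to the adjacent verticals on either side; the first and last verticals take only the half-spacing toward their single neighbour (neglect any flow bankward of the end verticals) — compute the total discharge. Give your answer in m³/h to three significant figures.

w_1 = (7.1 − 2.9)/2 = 2.1 m; q_1 = 0.12 × 0.37 × 2.1 = 0.09324 m³/s
w_2 = (13.5 − 2.9)/2 = 5.3 m; q_2 = 0.22 × 1.03 × 5.3 = 1.201 m³/s
w_3 = (20.4 − 7.1)/2 = 6.65 m; q_3 = 0.28 × 1.67 × 6.65 = 3.110 m³/s
w_4 = (23.8 − 13.5)/2 = 5.15 m; q_4 = 0.31 × 1.61 × 5.15 = 2.570 m³/s
w_5 = (25.1 − 20.4)/2 = 2.35 m; q_5 = 0.22 × 0.60 × 2.35 = 0.3102 m³/s
w_6 = (25.1 − 23.8)/2 = 0.65 m; q_6 = 0.17 × 0.38 × 0.65 = 0.04199 m³/s
Q = Σ qᵢ = 7.326 m³/s
= 7.326 × 3600 = 26370 m³/h

26400 m³/h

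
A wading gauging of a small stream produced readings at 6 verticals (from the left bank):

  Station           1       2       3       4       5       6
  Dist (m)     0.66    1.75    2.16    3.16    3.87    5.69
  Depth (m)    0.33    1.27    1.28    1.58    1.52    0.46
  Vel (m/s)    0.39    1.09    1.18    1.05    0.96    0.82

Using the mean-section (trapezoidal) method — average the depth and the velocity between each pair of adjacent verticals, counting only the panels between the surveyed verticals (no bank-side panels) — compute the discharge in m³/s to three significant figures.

Panel 1-2: Δb = 1.09 m, d̄ = (0.33+1.27)/2 = 0.8, v̄ = (0.39+1.09)/2 = 0.74 → q = 1.09×0.8×0.74 = 0.6453 m³/s
Panel 2-3: Δb = 0.41 m, d̄ = (1.27+1.28)/2 = 1.275, v̄ = (1.09+1.18)/2 = 1.135 → q = 0.41×1.275×1.135 = 0.5933 m³/s
Panel 3-4: Δb = 1 m, d̄ = (1.28+1.58)/2 = 1.43, v̄ = (1.18+1.05)/2 = 1.115 → q = 1×1.43×1.115 = 1.594 m³/s
Panel 4-5: Δb = 0.71 m, d̄ = (1.58+1.52)/2 = 1.55, v̄ = (1.05+0.96)/2 = 1.005 → q = 0.71×1.55×1.005 = 1.106 m³/s
Panel 5-6: Δb = 1.82 m, d̄ = (1.52+0.46)/2 = 0.99, v̄ = (0.96+0.82)/2 = 0.89 → q = 1.82×0.99×0.89 = 1.604 m³/s
Q = Σ q = 5.543 m³/s

5.54 m³/s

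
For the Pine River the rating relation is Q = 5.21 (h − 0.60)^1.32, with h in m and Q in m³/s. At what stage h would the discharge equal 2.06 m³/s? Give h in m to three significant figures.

1.10 m

h − h₀ = (Q/C)^(1/b) = (2.06/5.21)^(1/1.32) = 0.4951 m
h = 0.60 + 0.4951 = 1.095 m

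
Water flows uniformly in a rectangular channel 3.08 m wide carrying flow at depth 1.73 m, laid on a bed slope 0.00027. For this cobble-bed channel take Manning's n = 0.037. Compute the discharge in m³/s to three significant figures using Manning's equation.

A = b·y = 3.08 × 1.73 = 5.328 m²
P = b + 2y = 3.08 + 2×1.73 = 6.540 m
R = A/P = 5.328/6.540 = 0.8147 m
Q = (1/n)·A·R^(2/3)·S^(1/2) = (1/0.037) × 5.328 × 0.8147^(2/3) × 0.00027^(1/2) = 2.064 m³/s

2.06 m³/s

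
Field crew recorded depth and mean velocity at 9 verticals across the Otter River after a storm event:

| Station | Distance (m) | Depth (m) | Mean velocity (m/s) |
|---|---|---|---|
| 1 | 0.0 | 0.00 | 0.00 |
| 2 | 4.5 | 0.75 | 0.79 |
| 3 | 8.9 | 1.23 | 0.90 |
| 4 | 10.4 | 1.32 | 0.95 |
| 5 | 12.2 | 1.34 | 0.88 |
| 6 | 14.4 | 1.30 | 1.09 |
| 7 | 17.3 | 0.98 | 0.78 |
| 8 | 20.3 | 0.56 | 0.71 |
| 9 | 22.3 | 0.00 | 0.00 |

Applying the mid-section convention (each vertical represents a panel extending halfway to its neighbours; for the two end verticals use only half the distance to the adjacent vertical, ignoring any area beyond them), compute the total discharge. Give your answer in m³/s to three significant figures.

w_2 = (8.9 − 0.0)/2 = 4.45 m; q_2 = 0.79 × 0.75 × 4.45 = 2.637 m³/s
w_3 = (10.4 − 4.5)/2 = 2.95 m; q_3 = 0.90 × 1.23 × 2.95 = 3.266 m³/s
w_4 = (12.2 − 8.9)/2 = 1.65 m; q_4 = 0.95 × 1.32 × 1.65 = 2.069 m³/s
w_5 = (14.4 − 10.4)/2 = 2 m; q_5 = 0.88 × 1.34 × 2 = 2.358 m³/s
w_6 = (17.3 − 12.2)/2 = 2.55 m; q_6 = 1.09 × 1.30 × 2.55 = 3.613 m³/s
w_7 = (20.3 − 14.4)/2 = 2.95 m; q_7 = 0.78 × 0.98 × 2.95 = 2.255 m³/s
w_8 = (22.3 − 17.3)/2 = 2.5 m; q_8 = 0.71 × 0.56 × 2.5 = 0.9940 m³/s
Stations 1, 9 contribute zero (depth or velocity is 0).
Q = Σ qᵢ = 17.19 m³/s

17.2 m³/s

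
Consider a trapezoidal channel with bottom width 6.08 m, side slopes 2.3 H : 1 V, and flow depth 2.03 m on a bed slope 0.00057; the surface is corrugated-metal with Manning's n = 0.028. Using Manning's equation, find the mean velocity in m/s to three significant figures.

A = (b + z·y)·y = (6.08 + 2.3×2.03)×2.03 = 21.82 m²
P = b + 2y√(1+z²) = 6.08 + 2×2.03×√(1+2.3²) = 16.26 m
R = A/P = 21.82/16.26 = 1.342 m
Q = (1/n)·A·R^(2/3)·S^(1/2) = (1/0.028) × 21.82 × 1.342^(2/3) × 0.00057^(1/2) = 22.63 m³/s
V = Q/A = 22.63/21.82 = 1.037 m/s

1.04 m/s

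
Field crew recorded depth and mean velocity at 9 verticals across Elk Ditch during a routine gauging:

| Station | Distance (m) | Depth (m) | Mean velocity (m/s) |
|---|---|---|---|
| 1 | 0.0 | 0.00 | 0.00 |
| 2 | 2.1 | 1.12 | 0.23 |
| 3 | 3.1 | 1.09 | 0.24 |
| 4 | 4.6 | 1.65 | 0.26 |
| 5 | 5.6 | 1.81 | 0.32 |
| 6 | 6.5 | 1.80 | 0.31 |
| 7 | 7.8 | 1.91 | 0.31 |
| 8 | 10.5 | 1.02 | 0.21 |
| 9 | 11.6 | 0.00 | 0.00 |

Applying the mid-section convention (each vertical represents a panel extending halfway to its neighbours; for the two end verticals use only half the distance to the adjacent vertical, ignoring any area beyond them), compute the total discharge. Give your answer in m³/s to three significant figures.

4.02 m³/s

w_2 = (3.1 − 0.0)/2 = 1.55 m; q_2 = 0.23 × 1.12 × 1.55 = 0.3993 m³/s
w_3 = (4.6 − 2.1)/2 = 1.25 m; q_3 = 0.24 × 1.09 × 1.25 = 0.3270 m³/s
w_4 = (5.6 − 3.1)/2 = 1.25 m; q_4 = 0.26 × 1.65 × 1.25 = 0.5363 m³/s
w_5 = (6.5 − 4.6)/2 = 0.95 m; q_5 = 0.32 × 1.81 × 0.95 = 0.5502 m³/s
w_6 = (7.8 − 5.6)/2 = 1.1 m; q_6 = 0.31 × 1.80 × 1.1 = 0.6138 m³/s
w_7 = (10.5 − 6.5)/2 = 2 m; q_7 = 0.31 × 1.91 × 2 = 1.184 m³/s
w_8 = (11.6 − 7.8)/2 = 1.9 m; q_8 = 0.21 × 1.02 × 1.9 = 0.4070 m³/s
Stations 1, 9 contribute zero (depth or velocity is 0).
Q = Σ qᵢ = 4.018 m³/s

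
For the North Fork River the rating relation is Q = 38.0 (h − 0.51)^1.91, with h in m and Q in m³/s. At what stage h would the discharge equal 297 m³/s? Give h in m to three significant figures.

3.44 m

h − h₀ = (Q/C)^(1/b) = (297/38.0)^(1/1.91) = 2.934 m
h = 0.51 + 2.934 = 3.444 m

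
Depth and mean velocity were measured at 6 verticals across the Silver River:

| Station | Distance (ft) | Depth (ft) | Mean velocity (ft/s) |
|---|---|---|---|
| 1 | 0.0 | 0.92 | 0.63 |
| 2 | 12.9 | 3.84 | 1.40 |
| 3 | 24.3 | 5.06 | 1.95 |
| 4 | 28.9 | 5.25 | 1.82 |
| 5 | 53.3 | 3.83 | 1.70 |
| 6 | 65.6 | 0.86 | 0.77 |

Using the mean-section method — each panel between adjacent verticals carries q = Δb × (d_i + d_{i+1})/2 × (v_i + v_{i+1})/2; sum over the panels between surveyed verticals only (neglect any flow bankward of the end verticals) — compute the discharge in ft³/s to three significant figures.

391 ft³/s

Panel 1-2: Δb = 12.9 ft, d̄ = (0.92+3.84)/2 = 2.38, v̄ = (0.63+1.40)/2 = 1.015 → q = 12.9×2.38×1.015 = 31.16 ft³/s
Panel 2-3: Δb = 11.4 ft, d̄ = (3.84+5.06)/2 = 4.45, v̄ = (1.40+1.95)/2 = 1.675 → q = 11.4×4.45×1.675 = 84.97 ft³/s
Panel 3-4: Δb = 4.6 ft, d̄ = (5.06+5.25)/2 = 5.155, v̄ = (1.95+1.82)/2 = 1.885 → q = 4.6×5.155×1.885 = 44.70 ft³/s
Panel 4-5: Δb = 24.4 ft, d̄ = (5.25+3.83)/2 = 4.54, v̄ = (1.82+1.70)/2 = 1.76 → q = 24.4×4.54×1.76 = 195.0 ft³/s
Panel 5-6: Δb = 12.3 ft, d̄ = (3.83+0.86)/2 = 2.345, v̄ = (1.70+0.77)/2 = 1.235 → q = 12.3×2.345×1.235 = 35.62 ft³/s
Q = Σ q = 391.4 ft³/s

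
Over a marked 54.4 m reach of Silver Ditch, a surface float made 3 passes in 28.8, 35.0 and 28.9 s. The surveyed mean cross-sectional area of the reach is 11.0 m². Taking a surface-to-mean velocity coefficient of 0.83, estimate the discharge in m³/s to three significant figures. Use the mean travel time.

t̄ = (28.8 + 35.0 + 28.9) / 3 = 30.9 s
v_surface = L / t̄ = 54.4 / 30.9 = 1.761 m/s
v_mean = 0.83 × 1.761 = 1.461 m/s
Q = A × v_mean = 11.0 × 1.461 = 16.07 m³/s

16.1 m³/s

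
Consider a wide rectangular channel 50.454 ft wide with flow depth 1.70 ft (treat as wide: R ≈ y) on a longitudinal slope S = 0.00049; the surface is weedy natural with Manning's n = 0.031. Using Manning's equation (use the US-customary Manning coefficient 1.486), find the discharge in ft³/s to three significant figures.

A = b·y = 50.454 × 1.70 = 85.77 ft²
Wide channel: R ≈ y = 1.70 ft
Q = (1.486/n)·A·R^(2/3)·S^(1/2) = (1.486/0.031) × 85.77 × 1.700^(2/3) × 0.00049^(1/2) = 129.6 ft³/s

130 ft³/s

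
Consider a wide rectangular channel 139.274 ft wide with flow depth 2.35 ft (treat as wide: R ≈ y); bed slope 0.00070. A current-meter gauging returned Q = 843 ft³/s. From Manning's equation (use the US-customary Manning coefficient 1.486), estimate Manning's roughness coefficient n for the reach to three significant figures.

A = b·y = 139.274 × 2.35 = 327.3 ft²
Wide channel: R ≈ y = 2.35 ft
n = (1.486/Q)·A·R^(2/3)·S^(1/2) = (1.486/843) × 327.3 × 1.768 × 0.02646 = 0.02698

0.0270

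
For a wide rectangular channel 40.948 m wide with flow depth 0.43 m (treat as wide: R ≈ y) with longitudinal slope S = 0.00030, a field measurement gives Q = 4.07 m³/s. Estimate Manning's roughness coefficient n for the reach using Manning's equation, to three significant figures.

A = b·y = 40.948 × 0.43 = 17.61 m²
Wide channel: R ≈ y = 0.43 m
n = (1/Q)·A·R^(2/3)·S^(1/2) = (1/4.07) × 17.61 × 0.5697 × 0.01732 = 0.04269

0.0427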